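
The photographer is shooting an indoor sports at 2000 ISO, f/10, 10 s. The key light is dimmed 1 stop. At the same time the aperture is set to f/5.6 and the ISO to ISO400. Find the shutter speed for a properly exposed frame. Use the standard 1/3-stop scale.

Scene light: 1 stop darker.
Aperture: f/10 → f/9 → f/8 → f/7.1 → f/6.3 → f/5.6 — 1 2/3 stops opened up (brighter).
ISO: 2000 → 1600 → 1250 → 1000 → 800 → 640 → 500 → 400 — 2 1/3 stops dropped (darker).
Net so far: 1 2/3 stops darker. Shutter speed: 10 → 13 → 15 → 20 → 25 → 30.

30 s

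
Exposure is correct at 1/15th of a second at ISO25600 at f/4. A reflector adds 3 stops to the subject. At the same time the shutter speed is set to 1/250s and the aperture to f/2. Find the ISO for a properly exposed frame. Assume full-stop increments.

Scene light: 3 stops brighter.
Shutter speed: 1/15 → 1/30 → 1/60 → 1/125 → 1/250 — 4 stops faster (darker).
Aperture: f/4 → f/2.8 → f/2 — 2 stops larger aperture (brighter).
Net so far: 1 stop brighter. ISO: 25600 → 12800.

ISO 12800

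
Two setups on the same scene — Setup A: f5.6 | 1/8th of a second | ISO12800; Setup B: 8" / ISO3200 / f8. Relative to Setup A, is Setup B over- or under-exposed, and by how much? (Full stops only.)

3 stops brighter

Aperture: f/5.6 → f/8 — 1 stop smaller aperture (darker).
Shutter speed: 1/8 → 1/4 → 1/2 → 1 → 2 → 4 → 8 — 6 stops longer (brighter).
ISO: 12800 → 6400 → 3200 — 2 stops lower (darker).
Net: −1 +6 −2 = +3 stops.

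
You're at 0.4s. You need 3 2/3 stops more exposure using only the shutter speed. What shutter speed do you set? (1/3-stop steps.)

5 s

Shutter speed: 0.4 → 0.5 → 0.6 → 0.8 → 1 → 1.3 → 1.6 → 2 → 2.5 → 3.2 → 4 → 5 — 3 2/3 stops slower (brighter).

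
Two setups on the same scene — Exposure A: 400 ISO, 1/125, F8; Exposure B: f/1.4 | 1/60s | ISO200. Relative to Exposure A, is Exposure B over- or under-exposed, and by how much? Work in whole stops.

5 stops brighter

Aperture: f/8 → f/5.6 → f/4 → f/2.8 → f/2 → f/1.4 — 5 stops opened up (brighter).
Shutter speed: 1/125 → 1/60 — 1 stop longer (brighter).
ISO: 400 → 200 — 1 stop lower (darker).
Net: +5 +1 −1 = +5 stops.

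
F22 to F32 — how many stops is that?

1 stop

f/22 → f/32 — count the steps: 1 stop.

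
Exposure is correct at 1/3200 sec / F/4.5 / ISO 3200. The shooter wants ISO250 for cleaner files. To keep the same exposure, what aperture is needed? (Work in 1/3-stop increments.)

ISO: 3200 → 2500 → 2000 → 1600 → 1250 → 1000 → 800 → 640 → 500 → 400 → 320 → 250 — 3 2/3 stops lower (darker).
Need 3 2/3 stops brighter from the aperture: f/4.5 → f/4 → f/3.5 → f/3.2 → f/2.8 → f/2.5 → f/2.2 → f/2 → f/1.8 → f/1.6 → f/1.4 → f/1.2.

f/1.2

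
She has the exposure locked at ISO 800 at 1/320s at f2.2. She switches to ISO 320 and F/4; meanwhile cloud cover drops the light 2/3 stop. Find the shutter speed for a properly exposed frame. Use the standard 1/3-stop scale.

1/25s

Scene light: 2/3 stop darker.
ISO: 800 → 640 → 500 → 400 → 320 — 1 1/3 stops dropped (darker).
Aperture: f/2.2 → f/2.5 → f/2.8 → f/3.2 → f/3.5 → f/4 — 1 2/3 stops stopped down (darker).
Net so far: 3 2/3 stops darker. Shutter speed: 1/320 → 1/250 → 1/200 → 1/160 → 1/125 → 1/100 → 1/80 → 1/60 → 1/50 → 1/40 → 1/30 → 1/25.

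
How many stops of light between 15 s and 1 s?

15 → 8 → 4 → 2 → 1 — count the steps: 4 stops.

4 stops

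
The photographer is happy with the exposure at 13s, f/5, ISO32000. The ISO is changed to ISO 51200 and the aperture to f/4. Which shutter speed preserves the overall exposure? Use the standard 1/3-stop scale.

ISO: 32000 → 40000 → 51200 — 2/3 stop raised (brighter).
Aperture: f/5 → f/4.5 → f/4 — 2/3 stop opened up (brighter).
Net change so far: 1 1/3 stops brighter. Offset with the shutter speed: 13 → 10 → 8 → 6 → 5.

5 s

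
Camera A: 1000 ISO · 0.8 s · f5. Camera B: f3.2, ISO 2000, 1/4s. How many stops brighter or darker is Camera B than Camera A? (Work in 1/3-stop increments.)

2/3 stop brighter

Aperture: f/5 → f/4.5 → f/4 → f/3.5 → f/3.2 — 1 1/3 stops wider (brighter).
Shutter speed: 0.8 → 0.6 → 0.5 → 0.4 → 0.3 → 1/4 — 1 2/3 stops shorter (darker).
ISO: 1000 → 1250 → 1600 → 2000 — 1 stop higher (brighter).
Net: +1 1/3 −1 2/3 +1 = +2/3 stops.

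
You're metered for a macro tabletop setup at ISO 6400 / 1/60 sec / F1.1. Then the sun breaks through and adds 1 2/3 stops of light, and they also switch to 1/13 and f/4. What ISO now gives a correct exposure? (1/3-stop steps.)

ISO 5000

Scene light: 1 2/3 stops brighter.
Shutter speed: 1/60 → 1/50 → 1/40 → 1/30 → 1/25 → 1/20 → 1/15 → 1/13 — 2 1/3 stops longer (brighter).
Aperture: f/1.1 → f/1.2 → f/1.4 → f/1.6 → f/1.8 → f/2 → f/2.2 → f/2.5 → f/2.8 → f/3.2 → f/3.5 → f/4 — 3 2/3 stops stopped down (darker).
Net so far: 1/3 stop brighter. ISO: 6400 → 5000.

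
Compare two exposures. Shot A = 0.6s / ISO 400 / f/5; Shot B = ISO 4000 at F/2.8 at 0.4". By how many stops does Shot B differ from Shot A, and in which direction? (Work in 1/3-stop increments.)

Aperture: f/5 → f/4.5 → f/4 → f/3.5 → f/3.2 → f/2.8 — 1 2/3 stops larger aperture (brighter).
Shutter speed: 0.6 → 0.5 → 0.4 — 2/3 stop shorter (darker).
ISO: 400 → 500 → 640 → 800 → 1000 → 1250 → 1600 → 2000 → 2500 → 3200 → 4000 — 3 1/3 stops raised (brighter).
Net: +1 2/3 −2/3 +3 1/3 = +4 1/3 stops.

4 1/3 stops brighter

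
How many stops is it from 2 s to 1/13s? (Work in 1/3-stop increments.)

2 → 1.6 → 1.3 → 1 → 0.8 → 0.6 → 0.5 → 0.4 → 0.3 → 1/4 → 1/5 → 1/6 → 1/8 → 1/10 → 1/13 — count the steps: 14 third-stops = 4 2/3 stops.

4 2/3 stops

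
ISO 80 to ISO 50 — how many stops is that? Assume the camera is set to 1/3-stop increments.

80 → 64 → 50 — count the steps: 2 third-stops = 2/3 stop.

2/3 stop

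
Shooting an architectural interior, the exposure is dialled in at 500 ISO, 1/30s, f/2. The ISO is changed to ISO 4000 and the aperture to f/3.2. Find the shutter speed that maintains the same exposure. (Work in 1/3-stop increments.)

1/100s

ISO: 500 → 640 → 800 → 1000 → 1250 → 1600 → 2000 → 2500 → 3200 → 4000 — 3 stops higher (brighter).
Aperture: f/2 → f/2.2 → f/2.5 → f/2.8 → f/3.2 — 1 1/3 stops smaller aperture (darker).
Net change so far: 1 2/3 stops brighter. Offset with the shutter speed: 1/30 → 1/40 → 1/50 → 1/60 → 1/80 → 1/100.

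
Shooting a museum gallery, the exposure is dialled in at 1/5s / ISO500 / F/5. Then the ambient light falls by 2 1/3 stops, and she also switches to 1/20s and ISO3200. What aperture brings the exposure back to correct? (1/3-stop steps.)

f/2.8

Scene light: 2 1/3 stops darker.
Shutter speed: 1/5 → 1/6 → 1/8 → 1/10 → 1/13 → 1/15 → 1/20 — 2 stops faster (darker).
ISO: 500 → 640 → 800 → 1000 → 1250 → 1600 → 2000 → 2500 → 3200 — 2 2/3 stops higher (brighter).
Net so far: 1 2/3 stops darker. Aperture: f/5 → f/4.5 → f/4 → f/3.5 → f/3.2 → f/2.8.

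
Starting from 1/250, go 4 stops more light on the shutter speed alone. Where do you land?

1/15s

Shutter speed: 1/250 → 1/125 → 1/60 → 1/30 → 1/15 — 4 stops longer (brighter).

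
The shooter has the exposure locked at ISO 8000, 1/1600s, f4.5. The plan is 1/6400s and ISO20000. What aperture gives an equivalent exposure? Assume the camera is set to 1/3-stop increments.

f/3.5

Shutter speed: 1/1600 → 1/2000 → 1/2500 → 1/3200 → 1/4000 → 1/5000 → 1/6400 — 2 stops faster (darker).
ISO: 8000 → 10000 → 12800 → 16000 → 20000 — 1 1/3 stops raised (brighter).
Net change so far: 2/3 stop darker. Offset with the aperture: f/4.5 → f/4 → f/3.5.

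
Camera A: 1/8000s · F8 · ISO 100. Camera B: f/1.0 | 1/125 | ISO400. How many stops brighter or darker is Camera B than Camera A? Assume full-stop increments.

14 stops brighter

Aperture: f/8 → f/5.6 → f/4 → f/2.8 → f/2 → f/1.4 → f/1.0 — 6 stops wider (brighter).
Shutter speed: 1/8000 → 1/4000 → 1/2000 → 1/1000 → 1/500 → 1/250 → 1/125 — 6 stops slower (brighter).
ISO: 100 → 200 → 400 — 2 stops higher (brighter).
Net: +6 +6 +2 = +14 stops.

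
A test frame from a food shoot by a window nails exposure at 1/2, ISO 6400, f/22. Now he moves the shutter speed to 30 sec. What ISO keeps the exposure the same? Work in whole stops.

Shutter speed: 1/2 → 1 → 2 → 4 → 8 → 15 → 30 — 6 stops longer (brighter).
Need 6 stops darker from the ISO: 6400 → 3200 → 1600 → 800 → 400 → 200 → 100.

ISO 100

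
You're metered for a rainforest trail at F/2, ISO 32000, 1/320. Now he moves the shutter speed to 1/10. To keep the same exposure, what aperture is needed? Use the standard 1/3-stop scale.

f/11

Shutter speed: 1/320 → 1/250 → 1/200 → 1/160 → 1/125 → 1/100 → 1/80 → 1/60 → 1/50 → 1/40 → 1/30 → 1/25 → 1/20 → 1/15 → 1/13 → 1/10 — 5 stops longer (brighter).
Need 5 stops darker from the aperture: f/2 → f/2.2 → f/2.5 → f/2.8 → f/3.2 → f/3.5 → f/4 → f/4.5 → f/5 → f/5.6 → f/6.3 → f/7.1 → f/8 → f/9 → f/10 → f/11.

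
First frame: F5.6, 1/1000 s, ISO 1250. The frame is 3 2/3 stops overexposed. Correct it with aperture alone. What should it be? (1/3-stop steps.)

f/20

Overexposed by 3 2/3 stops → need 3 2/3 stops darker.
Aperture: f/5.6 → f/6.3 → f/7.1 → f/8 → f/9 → f/10 → f/11 → f/13 → f/14 → f/16 → f/18 → f/20.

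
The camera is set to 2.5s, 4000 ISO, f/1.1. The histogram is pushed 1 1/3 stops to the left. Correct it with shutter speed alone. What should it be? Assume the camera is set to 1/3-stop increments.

Underexposed by 1 1/3 stops → need 1 1/3 stops brighter.
Shutter speed: 2.5 → 3.2 → 4 → 5 → 6.

6 s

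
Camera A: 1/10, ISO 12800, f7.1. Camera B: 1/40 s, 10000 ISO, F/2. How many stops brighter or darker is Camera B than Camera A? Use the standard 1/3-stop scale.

1 1/3 stops brighter

Aperture: f/7.1 → f/6.3 → f/5.6 → f/5 → f/4.5 → f/4 → f/3.5 → f/3.2 → f/2.8 → f/2.5 → f/2.2 → f/2 — 3 2/3 stops opened up (brighter).
Shutter speed: 1/10 → 1/13 → 1/15 → 1/20 → 1/25 → 1/30 → 1/40 — 2 stops shorter (darker).
ISO: 12800 → 10000 — 1/3 stop lower (darker).
Net: +3 2/3 −2 −1/3 = +1 1/3 stops.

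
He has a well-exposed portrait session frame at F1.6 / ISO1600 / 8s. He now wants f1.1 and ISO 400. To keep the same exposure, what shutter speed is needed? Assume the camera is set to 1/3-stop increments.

15 s

Aperture: f/1.6 → f/1.4 → f/1.2 → f/1.1 — 1 stop wider (brighter).
ISO: 1600 → 1250 → 1000 → 800 → 640 → 500 → 400 — 2 stops dropped (darker).
Net change so far: 1 stop darker. Offset with the shutter speed: 8 → 10 → 13 → 15.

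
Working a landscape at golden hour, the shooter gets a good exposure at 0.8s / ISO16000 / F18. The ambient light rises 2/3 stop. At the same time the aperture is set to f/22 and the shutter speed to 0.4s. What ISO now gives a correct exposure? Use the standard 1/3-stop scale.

Scene light: 2/3 stop brighter.
Aperture: f/18 → f/20 → f/22 — 2/3 stop stopped down (darker).
Shutter speed: 0.8 → 0.6 → 0.5 → 0.4 — 1 stop faster (darker).
Net so far: 1 stop darker. ISO: 16000 → 20000 → 25600 → 32000.

ISO 32000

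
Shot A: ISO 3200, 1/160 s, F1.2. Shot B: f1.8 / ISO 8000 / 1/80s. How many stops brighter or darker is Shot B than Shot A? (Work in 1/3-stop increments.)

Aperture: f/1.2 → f/1.4 → f/1.6 → f/1.8 — 1 stop narrower (darker).
Shutter speed: 1/160 → 1/125 → 1/100 → 1/80 — 1 stop slower (brighter).
ISO: 3200 → 4000 → 5000 → 6400 → 8000 — 1 1/3 stops higher (brighter).
Net: −1 +1 +1 1/3 = +1 1/3 stops.

1 1/3 stops brighter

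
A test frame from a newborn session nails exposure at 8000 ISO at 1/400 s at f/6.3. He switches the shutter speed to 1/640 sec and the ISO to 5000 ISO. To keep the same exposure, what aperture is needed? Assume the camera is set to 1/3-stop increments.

f/4

Shutter speed: 1/400 → 1/500 → 1/640 — 2/3 stop faster (darker).
ISO: 8000 → 6400 → 5000 — 2/3 stop dropped (darker).
Net change so far: 1 1/3 stops darker. Offset with the aperture: f/6.3 → f/5.6 → f/5 → f/4.5 → f/4.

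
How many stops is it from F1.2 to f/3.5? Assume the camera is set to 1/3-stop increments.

f/1.2 → f/1.4 → f/1.6 → f/1.8 → f/2 → f/2.2 → f/2.5 → f/2.8 → f/3.2 → f/3.5 — count the steps: 9 third-stops = 3 stops.

3 stops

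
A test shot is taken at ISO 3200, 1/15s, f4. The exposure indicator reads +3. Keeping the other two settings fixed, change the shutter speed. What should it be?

1/125s

Overexposed by 3 stops → need 3 stops darker.
Shutter speed: 1/15 → 1/30 → 1/60 → 1/125.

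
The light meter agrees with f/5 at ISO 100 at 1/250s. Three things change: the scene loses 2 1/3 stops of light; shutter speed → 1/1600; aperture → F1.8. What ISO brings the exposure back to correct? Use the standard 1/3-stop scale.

Scene light: 2 1/3 stops darker.
Shutter speed: 1/250 → 1/320 → 1/400 → 1/500 → 1/640 → 1/800 → 1/1000 → 1/1250 → 1/1600 — 2 2/3 stops faster (darker).
Aperture: f/5 → f/4.5 → f/4 → f/3.5 → f/3.2 → f/2.8 → f/2.5 → f/2.2 → f/2 → f/1.8 — 3 stops opened up (brighter).
Net so far: 2 stops darker. ISO: 100 → 125 → 160 → 200 → 250 → 320 → 400.

ISO 400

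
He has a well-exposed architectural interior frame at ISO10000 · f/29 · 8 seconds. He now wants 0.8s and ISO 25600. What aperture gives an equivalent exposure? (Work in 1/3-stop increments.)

Shutter speed: 8 → 6 → 5 → 4 → 3.2 → 2.5 → 2 → 1.6 → 1.3 → 1 → 0.8 — 3 1/3 stops shorter (darker).
ISO: 10000 → 12800 → 16000 → 20000 → 25600 — 1 1/3 stops raised (brighter).
Net change so far: 2 stops darker. Offset with the aperture: f/29 → f/25 → f/22 → f/20 → f/18 → f/16 → f/14.

f/14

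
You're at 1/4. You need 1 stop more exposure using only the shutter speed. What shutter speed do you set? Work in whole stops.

1/2s

Shutter speed: 1/4 → 1/2 — 1 stop slower (brighter).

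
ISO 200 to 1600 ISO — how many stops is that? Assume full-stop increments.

200 → 400 → 800 → 1600 — count the steps: 3 stops.

3 stops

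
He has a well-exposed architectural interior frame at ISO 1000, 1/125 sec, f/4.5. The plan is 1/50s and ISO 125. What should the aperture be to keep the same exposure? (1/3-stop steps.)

Shutter speed: 1/125 → 1/100 → 1/80 → 1/60 → 1/50 — 1 1/3 stops slower (brighter).
ISO: 1000 → 800 → 640 → 500 → 400 → 320 → 250 → 200 → 160 → 125 — 3 stops dropped (darker).
Net change so far: 1 2/3 stops darker. Offset with the aperture: f/4.5 → f/4 → f/3.5 → f/3.2 → f/2.8 → f/2.5.

f/2.5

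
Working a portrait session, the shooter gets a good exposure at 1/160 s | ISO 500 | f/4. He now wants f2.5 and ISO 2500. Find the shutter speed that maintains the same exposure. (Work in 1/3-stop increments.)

Aperture: f/4 → f/3.5 → f/3.2 → f/2.8 → f/2.5 — 1 1/3 stops opened up (brighter).
ISO: 500 → 640 → 800 → 1000 → 1250 → 1600 → 2000 → 2500 — 2 1/3 stops higher (brighter).
Net change so far: 3 2/3 stops brighter. Offset with the shutter speed: 1/160 → 1/200 → 1/250 → 1/320 → 1/400 → 1/500 → 1/640 → 1/800 → 1/1000 → 1/1250 → 1/1600 → 1/2000.

1/2000s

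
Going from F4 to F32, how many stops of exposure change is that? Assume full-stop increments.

f/4 → f/5.6 → f/8 → f/11 → f/16 → f/22 → f/32 — count the steps: 6 stops.

6 stops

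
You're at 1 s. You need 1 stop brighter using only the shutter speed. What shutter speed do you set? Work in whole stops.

2 s

Shutter speed: 1 → 2 — 1 stop longer (brighter).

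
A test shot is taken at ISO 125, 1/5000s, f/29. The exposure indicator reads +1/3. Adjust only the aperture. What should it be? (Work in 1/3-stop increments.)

f/32

Overexposed by 1/3 stop → need 1/3 stop darker.
Aperture: f/29 → f/32.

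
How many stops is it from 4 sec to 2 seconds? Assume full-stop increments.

4 → 2 — count the steps: 1 stop.

1 stop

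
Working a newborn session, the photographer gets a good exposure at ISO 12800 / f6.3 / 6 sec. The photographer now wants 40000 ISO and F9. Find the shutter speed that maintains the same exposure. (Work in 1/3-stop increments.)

4 s

ISO: 12800 → 16000 → 20000 → 25600 → 32000 → 40000 — 1 2/3 stops higher (brighter).
Aperture: f/6.3 → f/7.1 → f/8 → f/9 — 1 stop stopped down (darker).
Net change so far: 2/3 stop brighter. Offset with the shutter speed: 6 → 5 → 4.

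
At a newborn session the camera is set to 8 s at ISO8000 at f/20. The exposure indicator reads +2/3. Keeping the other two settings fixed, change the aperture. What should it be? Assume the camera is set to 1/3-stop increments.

f/25

Overexposed by 2/3 stop → need 2/3 stop darker.
Aperture: f/20 → f/22 → f/25.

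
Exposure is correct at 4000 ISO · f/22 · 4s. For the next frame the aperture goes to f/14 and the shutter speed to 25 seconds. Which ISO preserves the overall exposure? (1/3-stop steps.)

ISO 250

Aperture: f/22 → f/20 → f/18 → f/16 → f/14 — 1 1/3 stops opened up (brighter).
Shutter speed: 4 → 5 → 6 → 8 → 10 → 13 → 15 → 20 → 25 — 2 2/3 stops longer (brighter).
Net change so far: 4 stops brighter. Offset with the ISO: 4000 → 3200 → 2500 → 2000 → 1600 → 1250 → 1000 → 800 → 640 → 500 → 400 → 320 → 250.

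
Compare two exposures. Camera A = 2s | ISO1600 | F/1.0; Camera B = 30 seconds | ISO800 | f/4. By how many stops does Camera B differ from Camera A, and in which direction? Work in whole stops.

Aperture: f/1.0 → f/1.4 → f/2 → f/2.8 → f/4 — 4 stops stopped down (darker).
Shutter speed: 2 → 4 → 8 → 15 → 30 — 4 stops longer (brighter).
ISO: 1600 → 800 — 1 stop lower (darker).
Net: −4 +4 −1 = −1 stop.

1 stop darker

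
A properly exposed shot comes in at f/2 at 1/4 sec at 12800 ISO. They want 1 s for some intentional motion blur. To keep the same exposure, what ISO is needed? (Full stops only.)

Shutter speed: 1/4 → 1/2 → 1 — 2 stops longer (brighter).
Need 2 stops darker from the ISO: 12800 → 6400 → 3200.

ISO 3200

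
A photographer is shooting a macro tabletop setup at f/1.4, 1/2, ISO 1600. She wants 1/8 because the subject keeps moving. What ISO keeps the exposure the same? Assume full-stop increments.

ISO 6400

Shutter speed: 1/2 → 1/4 → 1/8 — 2 stops shorter (darker).
Need 2 stops brighter from the ISO: 1600 → 3200 → 6400.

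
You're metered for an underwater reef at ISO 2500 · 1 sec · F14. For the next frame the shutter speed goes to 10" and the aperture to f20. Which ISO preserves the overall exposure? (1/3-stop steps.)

ISO 500

Shutter speed: 1 → 1.3 → 1.6 → 2 → 2.5 → 3.2 → 4 → 5 → 6 → 8 → 10 — 3 1/3 stops slower (brighter).
Aperture: f/14 → f/16 → f/18 → f/20 — 1 stop narrower (darker).
Net change so far: 2 1/3 stops brighter. Offset with the ISO: 2500 → 2000 → 1600 → 1250 → 1000 → 800 → 640 → 500.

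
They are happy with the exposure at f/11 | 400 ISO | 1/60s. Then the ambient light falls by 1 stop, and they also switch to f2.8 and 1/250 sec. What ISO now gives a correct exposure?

ISO 200

Scene light: 1 stop darker.
Aperture: f/11 → f/8 → f/5.6 → f/4 → f/2.8 — 4 stops larger aperture (brighter).
Shutter speed: 1/60 → 1/125 → 1/250 — 2 stops faster (darker).
Net so far: 1 stop brighter. ISO: 400 → 200.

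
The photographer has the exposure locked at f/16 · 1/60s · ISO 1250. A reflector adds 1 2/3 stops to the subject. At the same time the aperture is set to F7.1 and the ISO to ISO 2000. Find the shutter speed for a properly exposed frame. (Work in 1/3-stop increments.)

Scene light: 1 2/3 stops brighter.
Aperture: f/16 → f/14 → f/13 → f/11 → f/10 → f/9 → f/8 → f/7.1 — 2 1/3 stops larger aperture (brighter).
ISO: 1250 → 1600 → 2000 — 2/3 stop higher (brighter).
Net so far: 4 2/3 stops brighter. Shutter speed: 1/60 → 1/80 → 1/100 → 1/125 → 1/160 → 1/200 → 1/250 → 1/320 → 1/400 → 1/500 → 1/640 → 1/800 → 1/1000 → 1/1250 → 1/1600.

1/1600s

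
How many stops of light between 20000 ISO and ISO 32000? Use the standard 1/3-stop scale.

20000 → 25600 → 32000 — count the steps: 2 third-stops = 2/3 stop.

2/3 stop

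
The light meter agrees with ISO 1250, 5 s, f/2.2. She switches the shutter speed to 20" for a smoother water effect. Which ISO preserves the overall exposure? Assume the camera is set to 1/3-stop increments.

ISO 320

Shutter speed: 5 → 6 → 8 → 10 → 13 → 15 → 20 — 2 stops longer (brighter).
Need 2 stops darker from the ISO: 1250 → 1000 → 800 → 640 → 500 → 400 → 320.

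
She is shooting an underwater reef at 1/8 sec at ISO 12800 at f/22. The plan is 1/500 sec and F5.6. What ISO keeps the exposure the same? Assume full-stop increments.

ISO 51200

Shutter speed: 1/8 → 1/15 → 1/30 → 1/60 → 1/125 → 1/250 → 1/500 — 6 stops faster (darker).
Aperture: f/22 → f/16 → f/11 → f/8 → f/5.6 — 4 stops opened up (brighter).
Net change so far: 2 stops darker. Offset with the ISO: 12800 → 25600 → 51200.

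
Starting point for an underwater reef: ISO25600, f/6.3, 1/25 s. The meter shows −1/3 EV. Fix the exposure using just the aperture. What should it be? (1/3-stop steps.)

Underexposed by 1/3 stop → need 1/3 stop brighter.
Aperture: f/6.3 → f/5.6.

f/5.6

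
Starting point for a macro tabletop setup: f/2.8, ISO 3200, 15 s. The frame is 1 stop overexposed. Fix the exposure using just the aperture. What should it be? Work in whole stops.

f/4

Overexposed by 1 stop → need 1 stop darker.
Aperture: f/2.8 → f/4.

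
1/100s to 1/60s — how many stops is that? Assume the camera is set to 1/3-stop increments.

2/3 stop

1/100 → 1/80 → 1/60 — count the steps: 2 third-stops = 2/3 stop.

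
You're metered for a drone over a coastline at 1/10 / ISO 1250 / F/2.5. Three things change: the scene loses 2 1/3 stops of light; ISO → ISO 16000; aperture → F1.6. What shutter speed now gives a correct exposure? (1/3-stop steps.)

1/60s

Scene light: 2 1/3 stops darker.
ISO: 1250 → 1600 → 2000 → 2500 → 3200 → 4000 → 5000 → 6400 → 8000 → 10000 → 12800 → 16000 — 3 2/3 stops raised (brighter).
Aperture: f/2.5 → f/2.2 → f/2 → f/1.8 → f/1.6 — 1 1/3 stops wider (brighter).
Net so far: 2 2/3 stops brighter. Shutter speed: 1/10 → 1/13 → 1/15 → 1/20 → 1/25 → 1/30 → 1/40 → 1/50 → 1/60.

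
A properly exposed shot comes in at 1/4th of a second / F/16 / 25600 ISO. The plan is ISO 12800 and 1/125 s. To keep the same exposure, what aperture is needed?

f/2

ISO: 25600 → 12800 — 1 stop lower (darker).
Shutter speed: 1/4 → 1/8 → 1/15 → 1/30 → 1/60 → 1/125 — 5 stops shorter (darker).
Net change so far: 6 stops darker. Offset with the aperture: f/16 → f/11 → f/8 → f/5.6 → f/4 → f/2.8 → f/2.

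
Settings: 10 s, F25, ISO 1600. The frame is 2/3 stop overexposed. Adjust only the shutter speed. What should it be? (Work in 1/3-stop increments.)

6 s

Overexposed by 2/3 stop → need 2/3 stop darker.
Shutter speed: 10 → 8 → 6.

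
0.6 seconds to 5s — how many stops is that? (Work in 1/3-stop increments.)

0.6 → 0.8 → 1 → 1.3 → 1.6 → 2 → 2.5 → 3.2 → 4 → 5 — count the steps: 9 third-stops = 3 stops.

3 stops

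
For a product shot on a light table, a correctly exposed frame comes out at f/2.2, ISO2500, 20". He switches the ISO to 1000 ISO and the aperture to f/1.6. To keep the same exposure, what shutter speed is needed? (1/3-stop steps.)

25 s

ISO: 2500 → 2000 → 1600 → 1250 → 1000 — 1 1/3 stops lower (darker).
Aperture: f/2.2 → f/2 → f/1.8 → f/1.6 — 1 stop wider (brighter).
Net change so far: 1/3 stop darker. Offset with the shutter speed: 20 → 25.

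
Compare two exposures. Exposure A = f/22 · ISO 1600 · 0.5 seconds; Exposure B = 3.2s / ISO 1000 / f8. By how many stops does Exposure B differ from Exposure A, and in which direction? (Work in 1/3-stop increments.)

5 stops brighter

Aperture: f/22 → f/20 → f/18 → f/16 → f/14 → f/13 → f/11 → f/10 → f/9 → f/8 — 3 stops opened up (brighter).
Shutter speed: 0.5 → 0.6 → 0.8 → 1 → 1.3 → 1.6 → 2 → 2.5 → 3.2 — 2 2/3 stops longer (brighter).
ISO: 1600 → 1250 → 1000 — 2/3 stop dropped (darker).
Net: +3 +2 2/3 −2/3 = +5 stops.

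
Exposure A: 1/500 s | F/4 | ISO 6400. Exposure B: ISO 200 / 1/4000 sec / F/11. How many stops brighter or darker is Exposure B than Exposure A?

Aperture: f/4 → f/5.6 → f/8 → f/11 — 3 stops smaller aperture (darker).
Shutter speed: 1/500 → 1/1000 → 1/2000 → 1/4000 — 3 stops faster (darker).
ISO: 6400 → 3200 → 1600 → 800 → 400 → 200 — 5 stops dropped (darker).
Net: −3 −3 −5 = −11 stops.

11 stops darker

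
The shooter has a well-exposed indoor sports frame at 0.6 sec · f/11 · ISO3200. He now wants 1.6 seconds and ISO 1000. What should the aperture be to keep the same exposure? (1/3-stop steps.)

f/10

Shutter speed: 0.6 → 0.8 → 1 → 1.3 → 1.6 — 1 1/3 stops longer (brighter).
ISO: 3200 → 2500 → 2000 → 1600 → 1250 → 1000 — 1 2/3 stops dropped (darker).
Net change so far: 1/3 stop darker. Offset with the aperture: f/11 → f/10.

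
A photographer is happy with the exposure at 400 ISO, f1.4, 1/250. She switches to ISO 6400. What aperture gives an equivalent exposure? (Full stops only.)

ISO: 400 → 800 → 1600 → 3200 → 6400 — 4 stops raised (brighter).
Need 4 stops darker from the aperture: f/1.4 → f/2 → f/2.8 → f/4 → f/5.6.

f/5.6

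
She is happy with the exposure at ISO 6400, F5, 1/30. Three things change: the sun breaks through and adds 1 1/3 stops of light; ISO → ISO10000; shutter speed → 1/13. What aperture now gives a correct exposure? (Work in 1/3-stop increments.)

f/16

Scene light: 1 1/3 stops brighter.
ISO: 6400 → 8000 → 10000 — 2/3 stop higher (brighter).
Shutter speed: 1/30 → 1/25 → 1/20 → 1/15 → 1/13 — 1 1/3 stops longer (brighter).
Net so far: 3 1/3 stops brighter. Aperture: f/5 → f/5.6 → f/6.3 → f/7.1 → f/8 → f/9 → f/10 → f/11 → f/13 → f/14 → f/16.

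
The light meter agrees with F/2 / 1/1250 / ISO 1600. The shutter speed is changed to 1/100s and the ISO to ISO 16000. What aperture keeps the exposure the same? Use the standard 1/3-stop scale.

Shutter speed: 1/1250 → 1/1000 → 1/800 → 1/640 → 1/500 → 1/400 → 1/320 → 1/250 → 1/200 → 1/160 → 1/125 → 1/100 — 3 2/3 stops longer (brighter).
ISO: 1600 → 2000 → 2500 → 3200 → 4000 → 5000 → 6400 → 8000 → 10000 → 12800 → 16000 — 3 1/3 stops higher (brighter).
Net change so far: 7 stops brighter. Offset with the aperture: f/2 → f/2.2 → f/2.5 → f/2.8 → f/3.2 → f/3.5 → f/4 → f/4.5 → f/5 → f/5.6 → f/6.3 → f/7.1 → f/8 → f/9 → f/10 → f/11 → f/13 → f/14 → f/16 → f/18 → f/20 → f/22.

f/22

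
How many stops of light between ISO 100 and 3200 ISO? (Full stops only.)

100 → 200 → 400 → 800 → 1600 → 3200 — count the steps: 5 stops.

5 stops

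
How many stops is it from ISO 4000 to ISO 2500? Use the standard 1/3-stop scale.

2/3 stop

4000 → 3200 → 2500 — count the steps: 2 third-stops = 2/3 stop.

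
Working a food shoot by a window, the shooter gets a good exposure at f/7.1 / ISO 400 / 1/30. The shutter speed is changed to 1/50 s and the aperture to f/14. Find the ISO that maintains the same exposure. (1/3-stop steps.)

ISO 2500

Shutter speed: 1/30 → 1/40 → 1/50 — 2/3 stop faster (darker).
Aperture: f/7.1 → f/8 → f/9 → f/10 → f/11 → f/13 → f/14 — 2 stops smaller aperture (darker).
Net change so far: 2 2/3 stops darker. Offset with the ISO: 400 → 500 → 640 → 800 → 1000 → 1250 → 1600 → 2000 → 2500.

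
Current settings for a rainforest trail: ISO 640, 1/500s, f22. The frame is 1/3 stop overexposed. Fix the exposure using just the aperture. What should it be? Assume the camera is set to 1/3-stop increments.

Overexposed by 1/3 stop → need 1/3 stop darker.
Aperture: f/22 → f/25.

f/25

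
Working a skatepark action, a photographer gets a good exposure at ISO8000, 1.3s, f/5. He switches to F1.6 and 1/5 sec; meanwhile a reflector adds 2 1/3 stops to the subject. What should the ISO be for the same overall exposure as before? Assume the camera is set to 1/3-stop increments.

Scene light: 2 1/3 stops brighter.
Aperture: f/5 → f/4.5 → f/4 → f/3.5 → f/3.2 → f/2.8 → f/2.5 → f/2.2 → f/2 → f/1.8 → f/1.6 — 3 1/3 stops opened up (brighter).
Shutter speed: 1.3 → 1 → 0.8 → 0.6 → 0.5 → 0.4 → 0.3 → 1/4 → 1/5 — 2 2/3 stops faster (darker).
Net so far: 3 stops brighter. ISO: 8000 → 6400 → 5000 → 4000 → 3200 → 2500 → 2000 → 1600 → 1250 → 1000.

ISO 1000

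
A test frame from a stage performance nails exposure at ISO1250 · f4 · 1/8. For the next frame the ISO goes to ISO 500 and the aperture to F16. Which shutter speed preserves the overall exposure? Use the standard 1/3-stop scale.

5 s

ISO: 1250 → 1000 → 800 → 640 → 500 — 1 1/3 stops lower (darker).
Aperture: f/4 → f/4.5 → f/5 → f/5.6 → f/6.3 → f/7.1 → f/8 → f/9 → f/10 → f/11 → f/13 → f/14 → f/16 — 4 stops smaller aperture (darker).
Net change so far: 5 1/3 stops darker. Offset with the shutter speed: 1/8 → 1/6 → 1/5 → 1/4 → 0.3 → 0.4 → 0.5 → 0.6 → 0.8 → 1 → 1.3 → 1.6 → 2 → 2.5 → 3.2 → 4 → 5.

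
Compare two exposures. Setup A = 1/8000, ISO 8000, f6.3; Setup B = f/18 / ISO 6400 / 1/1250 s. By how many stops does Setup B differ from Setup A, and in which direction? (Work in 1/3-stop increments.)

Aperture: f/6.3 → f/7.1 → f/8 → f/9 → f/10 → f/11 → f/13 → f/14 → f/16 → f/18 — 3 stops smaller aperture (darker).
Shutter speed: 1/8000 → 1/6400 → 1/5000 → 1/4000 → 1/3200 → 1/2500 → 1/2000 → 1/1600 → 1/1250 — 2 2/3 stops slower (brighter).
ISO: 8000 → 6400 — 1/3 stop dropped (darker).
Net: −3 +2 2/3 −1/3 = −2/3 stops.

2/3 stop darker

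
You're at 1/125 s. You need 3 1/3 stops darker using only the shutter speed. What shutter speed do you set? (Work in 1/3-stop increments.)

Shutter speed: 1/125 → 1/160 → 1/200 → 1/250 → 1/320 → 1/400 → 1/500 → 1/640 → 1/800 → 1/1000 → 1/1250 — 3 1/3 stops faster (darker).

1/1250s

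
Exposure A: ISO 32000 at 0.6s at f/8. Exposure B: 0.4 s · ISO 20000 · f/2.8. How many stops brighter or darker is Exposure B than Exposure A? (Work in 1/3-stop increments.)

1 2/3 stops brighter

Aperture: f/8 → f/7.1 → f/6.3 → f/5.6 → f/5 → f/4.5 → f/4 → f/3.5 → f/3.2 → f/2.8 — 3 stops opened up (brighter).
Shutter speed: 0.6 → 0.5 → 0.4 — 2/3 stop faster (darker).
ISO: 32000 → 25600 → 20000 — 2/3 stop dropped (darker).
Net: +3 −2/3 −2/3 = +1 2/3 stops.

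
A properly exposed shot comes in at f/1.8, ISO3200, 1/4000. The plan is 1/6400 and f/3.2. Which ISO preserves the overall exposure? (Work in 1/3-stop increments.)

Shutter speed: 1/4000 → 1/5000 → 1/6400 — 2/3 stop shorter (darker).
Aperture: f/1.8 → f/2 → f/2.2 → f/2.5 → f/2.8 → f/3.2 — 1 2/3 stops smaller aperture (darker).
Net change so far: 2 1/3 stops darker. Offset with the ISO: 3200 → 4000 → 5000 → 6400 → 8000 → 10000 → 12800 → 16000.

ISO 16000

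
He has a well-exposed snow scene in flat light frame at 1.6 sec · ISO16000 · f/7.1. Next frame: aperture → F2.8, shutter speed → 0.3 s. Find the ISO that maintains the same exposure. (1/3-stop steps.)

ISO 12800

Aperture: f/7.1 → f/6.3 → f/5.6 → f/5 → f/4.5 → f/4 → f/3.5 → f/3.2 → f/2.8 — 2 2/3 stops wider (brighter).
Shutter speed: 1.6 → 1.3 → 1 → 0.8 → 0.6 → 0.5 → 0.4 → 0.3 — 2 1/3 stops shorter (darker).
Net change so far: 1/3 stop brighter. Offset with the ISO: 16000 → 12800.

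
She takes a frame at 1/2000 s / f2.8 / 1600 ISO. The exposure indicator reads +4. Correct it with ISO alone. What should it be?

ISO 100

Overexposed by 4 stops → need 4 stops darker.
ISO: 1600 → 800 → 400 → 200 → 100.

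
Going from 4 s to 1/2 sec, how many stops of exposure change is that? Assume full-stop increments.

3 stops

4 → 2 → 1 → 1/2 — count the steps: 3 stops.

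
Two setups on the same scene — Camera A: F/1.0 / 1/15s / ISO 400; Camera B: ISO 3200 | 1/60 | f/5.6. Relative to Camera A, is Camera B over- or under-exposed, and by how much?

4 stops darker

Aperture: f/1.0 → f/1.4 → f/2 → f/2.8 → f/4 → f/5.6 — 5 stops narrower (darker).
Shutter speed: 1/15 → 1/30 → 1/60 — 2 stops faster (darker).
ISO: 400 → 800 → 1600 → 3200 — 3 stops raised (brighter).
Net: −5 −2 +3 = −4 stops.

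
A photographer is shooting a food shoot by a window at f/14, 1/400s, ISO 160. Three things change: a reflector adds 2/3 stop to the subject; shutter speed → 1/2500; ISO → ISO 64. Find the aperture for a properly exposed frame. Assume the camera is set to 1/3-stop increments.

Scene light: 2/3 stop brighter.
Shutter speed: 1/400 → 1/500 → 1/640 → 1/800 → 1/1000 → 1/1250 → 1/1600 → 1/2000 → 1/2500 — 2 2/3 stops faster (darker).
ISO: 160 → 125 → 100 → 80 → 64 — 1 1/3 stops dropped (darker).
Net so far: 3 1/3 stops darker. Aperture: f/14 → f/13 → f/11 → f/10 → f/9 → f/8 → f/7.1 → f/6.3 → f/5.6 → f/5 → f/4.5.

f/4.5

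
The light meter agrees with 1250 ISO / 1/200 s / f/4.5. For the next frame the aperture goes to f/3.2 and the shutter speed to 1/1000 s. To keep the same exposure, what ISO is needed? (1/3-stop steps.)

ISO 3200

Aperture: f/4.5 → f/4 → f/3.5 → f/3.2 — 1 stop wider (brighter).
Shutter speed: 1/200 → 1/250 → 1/320 → 1/400 → 1/500 → 1/640 → 1/800 → 1/1000 — 2 1/3 stops faster (darker).
Net change so far: 1 1/3 stops darker. Offset with the ISO: 1250 → 1600 → 2000 → 2500 → 3200.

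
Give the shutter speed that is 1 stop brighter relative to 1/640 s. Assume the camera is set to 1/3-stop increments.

Shutter speed: 1/640 → 1/500 → 1/400 → 1/320 — 1 stop longer (brighter).

1/320s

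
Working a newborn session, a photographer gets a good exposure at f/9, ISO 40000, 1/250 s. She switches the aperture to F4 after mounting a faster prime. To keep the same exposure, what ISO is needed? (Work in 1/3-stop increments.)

Aperture: f/9 → f/8 → f/7.1 → f/6.3 → f/5.6 → f/5 → f/4.5 → f/4 — 2 1/3 stops opened up (brighter).
Need 2 1/3 stops darker from the ISO: 40000 → 32000 → 25600 → 20000 → 16000 → 12800 → 10000 → 8000.

ISO 8000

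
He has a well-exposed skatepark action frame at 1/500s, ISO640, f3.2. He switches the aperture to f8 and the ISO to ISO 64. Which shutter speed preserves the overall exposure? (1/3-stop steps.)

Aperture: f/3.2 → f/3.5 → f/4 → f/4.5 → f/5 → f/5.6 → f/6.3 → f/7.1 → f/8 — 2 2/3 stops stopped down (darker).
ISO: 640 → 500 → 400 → 320 → 250 → 200 → 160 → 125 → 100 → 80 → 64 — 3 1/3 stops lower (darker).
Net change so far: 6 stops darker. Offset with the shutter speed: 1/500 → 1/400 → 1/320 → 1/250 → 1/200 → 1/160 → 1/125 → 1/100 → 1/80 → 1/60 → 1/50 → 1/40 → 1/30 → 1/25 → 1/20 → 1/15 → 1/13 → 1/10 → 1/8.

1/8s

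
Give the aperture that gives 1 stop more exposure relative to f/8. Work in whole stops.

f/5.6

Aperture: f/8 → f/5.6 — 1 stop larger aperture (brighter).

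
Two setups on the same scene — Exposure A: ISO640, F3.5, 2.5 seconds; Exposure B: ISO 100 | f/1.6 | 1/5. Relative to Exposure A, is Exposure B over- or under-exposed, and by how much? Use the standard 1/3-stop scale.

Aperture: f/3.5 → f/3.2 → f/2.8 → f/2.5 → f/2.2 → f/2 → f/1.8 → f/1.6 — 2 1/3 stops opened up (brighter).
Shutter speed: 2.5 → 2 → 1.6 → 1.3 → 1 → 0.8 → 0.6 → 0.5 → 0.4 → 0.3 → 1/4 → 1/5 — 3 2/3 stops shorter (darker).
ISO: 640 → 500 → 400 → 320 → 250 → 200 → 160 → 125 → 100 — 2 2/3 stops lower (darker).
Net: +2 1/3 −3 2/3 −2 2/3 = −4 stops.

4 stops darker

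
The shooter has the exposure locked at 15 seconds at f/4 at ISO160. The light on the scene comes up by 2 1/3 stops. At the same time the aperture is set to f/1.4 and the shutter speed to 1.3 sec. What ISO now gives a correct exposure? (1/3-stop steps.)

ISO 50

Scene light: 2 1/3 stops brighter.
Aperture: f/4 → f/3.5 → f/3.2 → f/2.8 → f/2.5 → f/2.2 → f/2 → f/1.8 → f/1.6 → f/1.4 — 3 stops larger aperture (brighter).
Shutter speed: 15 → 13 → 10 → 8 → 6 → 5 → 4 → 3.2 → 2.5 → 2 → 1.6 → 1.3 — 3 2/3 stops shorter (darker).
Net so far: 1 2/3 stops brighter. ISO: 160 → 125 → 100 → 80 → 64 → 50.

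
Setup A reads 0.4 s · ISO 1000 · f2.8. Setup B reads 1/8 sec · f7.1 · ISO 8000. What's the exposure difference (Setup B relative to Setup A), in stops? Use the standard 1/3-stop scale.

Aperture: f/2.8 → f/3.2 → f/3.5 → f/4 → f/4.5 → f/5 → f/5.6 → f/6.3 → f/7.1 — 2 2/3 stops stopped down (darker).
Shutter speed: 0.4 → 0.3 → 1/4 → 1/5 → 1/6 → 1/8 — 1 2/3 stops faster (darker).
ISO: 1000 → 1250 → 1600 → 2000 → 2500 → 3200 → 4000 → 5000 → 6400 → 8000 — 3 stops higher (brighter).
Net: −2 2/3 −1 2/3 +3 = −1 1/3 stops.

1 1/3 stops darker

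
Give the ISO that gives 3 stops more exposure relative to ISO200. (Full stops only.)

ISO 1600

ISO: 200 → 400 → 800 → 1600 — 3 stops higher (brighter).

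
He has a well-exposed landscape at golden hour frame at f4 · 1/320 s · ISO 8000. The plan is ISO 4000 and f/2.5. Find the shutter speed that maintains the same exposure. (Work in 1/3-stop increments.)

1/400s

ISO: 8000 → 6400 → 5000 → 4000 — 1 stop lower (darker).
Aperture: f/4 → f/3.5 → f/3.2 → f/2.8 → f/2.5 — 1 1/3 stops wider (brighter).
Net change so far: 1/3 stop brighter. Offset with the shutter speed: 1/320 → 1/400.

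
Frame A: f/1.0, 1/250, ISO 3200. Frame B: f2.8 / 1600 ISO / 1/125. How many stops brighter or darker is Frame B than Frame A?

3 stops darker

Aperture: f/1.0 → f/1.4 → f/2 → f/2.8 — 3 stops stopped down (darker).
Shutter speed: 1/250 → 1/125 — 1 stop slower (brighter).
ISO: 3200 → 1600 — 1 stop lower (darker).
Net: −3 +1 −1 = −3 stops.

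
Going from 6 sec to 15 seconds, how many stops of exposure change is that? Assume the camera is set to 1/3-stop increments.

1 1/3 stops

6 → 8 → 10 → 13 → 15 — count the steps: 4 third-stops = 1 1/3 stops.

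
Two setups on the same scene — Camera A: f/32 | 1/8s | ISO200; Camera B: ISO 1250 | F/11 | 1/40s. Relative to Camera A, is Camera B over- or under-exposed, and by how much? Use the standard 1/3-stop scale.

3 1/3 stops brighter

Aperture: f/32 → f/29 → f/25 → f/22 → f/20 → f/18 → f/16 → f/14 → f/13 → f/11 — 3 stops opened up (brighter).
Shutter speed: 1/8 → 1/10 → 1/13 → 1/15 → 1/20 → 1/25 → 1/30 → 1/40 — 2 1/3 stops faster (darker).
ISO: 200 → 250 → 320 → 400 → 500 → 640 → 800 → 1000 → 1250 — 2 2/3 stops higher (brighter).
Net: +3 −2 1/3 +2 2/3 = +3 1/3 stops.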